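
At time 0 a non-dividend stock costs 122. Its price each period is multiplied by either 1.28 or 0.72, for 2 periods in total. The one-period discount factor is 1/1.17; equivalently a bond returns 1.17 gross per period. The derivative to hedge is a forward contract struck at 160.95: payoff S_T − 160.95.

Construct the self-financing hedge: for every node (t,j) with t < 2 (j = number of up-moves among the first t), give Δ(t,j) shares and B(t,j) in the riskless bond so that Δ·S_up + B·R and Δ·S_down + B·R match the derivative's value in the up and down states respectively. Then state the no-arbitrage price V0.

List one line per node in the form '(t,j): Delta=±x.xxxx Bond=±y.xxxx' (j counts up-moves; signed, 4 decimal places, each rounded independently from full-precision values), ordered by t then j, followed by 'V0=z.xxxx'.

The replicating-portfolio and risk-neutral prices coincide; use p* = (1.17−0.72)/(1.28−0.72) = 0.8036 for the latter.
Terminal values V(2,·): V(2,0)=-97.7052, V(2,1)=-48.5148, V(2,2)=38.9348
Node (1,0) S=87.8400: V=(p*·-48.5148+(1−p*)·-97.7052)/1.17=-49.7241; Δ=(-48.5148−-97.7052)/(112.4352−63.2448)=1.0000; B=V−Δ·S=-137.5641
Node (1,1) S=156.1600: V=(p*·38.9348+(1−p*)·-48.5148)/1.17=18.5959; Δ=(38.9348−-48.5148)/(199.8848−112.4352)=1.0000; B=V−Δ·S=-137.5641
Node (0,0) S=122.0000: V=(p*·18.5959+(1−p*)·-49.7241)/1.17=4.4238; Δ=(18.5959−-49.7241)/(156.1600−87.8400)=1.0000; B=V−Δ·S=-117.5762
Self-financing check: at every node Δ·S+B equals the discounted successor values.

(0,0): Delta=1.0000 Bond=-117.5762
(1,0): Delta=1.0000 Bond=-137.5641
(1,1): Delta=1.0000 Bond=-137.5641
V0=4.4238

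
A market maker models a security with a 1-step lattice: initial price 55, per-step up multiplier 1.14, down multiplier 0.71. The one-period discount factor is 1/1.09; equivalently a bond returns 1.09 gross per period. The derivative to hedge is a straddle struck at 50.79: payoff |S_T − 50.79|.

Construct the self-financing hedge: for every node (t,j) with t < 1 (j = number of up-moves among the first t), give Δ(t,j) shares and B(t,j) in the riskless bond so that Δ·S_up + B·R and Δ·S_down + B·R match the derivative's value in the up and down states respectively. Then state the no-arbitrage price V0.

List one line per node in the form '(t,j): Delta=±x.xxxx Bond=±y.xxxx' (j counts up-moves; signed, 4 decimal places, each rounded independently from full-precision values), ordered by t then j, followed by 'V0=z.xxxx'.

(0,0): Delta=0.0072 Bond=10.5131
V0=10.9085

Under the risk-neutral measure, an up-move has probability p* = (R−d)/(u−d) = 0.8837 and values discount at R = 1.09.
Terminal values V(1,·): V(1,0)=11.7400, V(1,1)=11.9100
  t=0,j=0: stock 55.0000 → up 62.7000 (V=11.9100), down 39.0500 (V=11.7400). Price 10.9085; hedge Δ=0.0072, bond B=10.5131.
Self-financing check: at every node Δ·S+B equals the discounted successor values.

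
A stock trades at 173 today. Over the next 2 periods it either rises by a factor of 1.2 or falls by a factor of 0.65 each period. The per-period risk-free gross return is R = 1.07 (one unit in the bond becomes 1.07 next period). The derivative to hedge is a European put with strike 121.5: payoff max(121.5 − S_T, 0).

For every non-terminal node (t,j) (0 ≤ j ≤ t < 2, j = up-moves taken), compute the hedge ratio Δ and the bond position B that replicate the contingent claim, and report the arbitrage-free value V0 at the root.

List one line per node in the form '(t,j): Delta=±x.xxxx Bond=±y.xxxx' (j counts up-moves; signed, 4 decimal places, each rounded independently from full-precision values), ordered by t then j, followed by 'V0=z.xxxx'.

No-arbitrage ⇒ martingale measure with p* = (R−d)/(u−d) = 0.7636.
Payoff layer (t=2): V(2,0)=48.4075, V(2,1)=0.0000, V(2,2)=0.0000
  t=1,j=0: stock 112.4500 → up 134.9400 (V=0.0000), down 73.0925 (V=48.4075). Price 10.6932; hedge Δ=-0.7827, bond B=98.7069.
  t=1,j=1: stock 207.6000 → up 249.1200 (V=0.0000), down 134.9400 (V=0.0000). Price 0.0000; hedge Δ=0.0000, bond B=0.0000.
  t=0,j=0: stock 173.0000 → up 207.6000 (V=0.0000), down 112.4500 (V=10.6932). Price 2.3621; hedge Δ=-0.1124, bond B=21.8044.
Check: Δ(0,0)·S0 + B(0,0) = 2.3621 = V0.

(0,0): Delta=-0.1124 Bond=21.8044
(1,0): Delta=-0.7827 Bond=98.7069
(1,1): Delta=0.0000 Bond=0.0000
V0=2.3621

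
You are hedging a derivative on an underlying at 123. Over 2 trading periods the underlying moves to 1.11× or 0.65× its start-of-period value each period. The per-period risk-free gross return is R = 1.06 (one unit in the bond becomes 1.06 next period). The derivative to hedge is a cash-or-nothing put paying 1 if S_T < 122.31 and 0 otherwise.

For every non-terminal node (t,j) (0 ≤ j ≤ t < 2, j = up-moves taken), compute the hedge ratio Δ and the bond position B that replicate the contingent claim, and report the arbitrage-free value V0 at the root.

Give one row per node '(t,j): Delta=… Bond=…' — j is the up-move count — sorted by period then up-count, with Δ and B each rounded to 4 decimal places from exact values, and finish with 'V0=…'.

The replicating-portfolio and risk-neutral prices coincide; use p* = (1.06−0.65)/(1.11−0.65) = 0.8913 for the latter.
Terminal values V(2,·): V(2,0)=1.0000, V(2,1)=1.0000, V(2,2)=0.0000
(1,0): S=79.9500. Δ = (V_up−V_dn)/(S_up−S_dn) = (1.0000−1.0000)/(88.7445−51.9675) = 0.0000. V = [p*·1.0000 + (1−p*)·1.0000]/1.06 = 0.9434. B = V − Δ·S = 0.9434.
(1,1): S=136.5300. Δ = (V_up−V_dn)/(S_up−S_dn) = (0.0000−1.0000)/(151.5483−88.7445) = -0.0159. V = [p*·0.0000 + (1−p*)·1.0000]/1.06 = 0.1025. B = V − Δ·S = 2.2765.
(0,0): S=123.0000. Δ = (V_up−V_dn)/(S_up−S_dn) = (0.1025−0.9434)/(136.5300−79.9500) = -0.0149. V = [p*·0.1025 + (1−p*)·0.9434]/1.06 = 0.1830. B = V − Δ·S = 2.0109.
Check: Δ(0,0)·S0 + B(0,0) = 0.1830 = V0.

(0,0): Delta=-0.0149 Bond=2.0109
(1,0): Delta=0.0000 Bond=0.9434
(1,1): Delta=-0.0159 Bond=2.2765
V0=0.1830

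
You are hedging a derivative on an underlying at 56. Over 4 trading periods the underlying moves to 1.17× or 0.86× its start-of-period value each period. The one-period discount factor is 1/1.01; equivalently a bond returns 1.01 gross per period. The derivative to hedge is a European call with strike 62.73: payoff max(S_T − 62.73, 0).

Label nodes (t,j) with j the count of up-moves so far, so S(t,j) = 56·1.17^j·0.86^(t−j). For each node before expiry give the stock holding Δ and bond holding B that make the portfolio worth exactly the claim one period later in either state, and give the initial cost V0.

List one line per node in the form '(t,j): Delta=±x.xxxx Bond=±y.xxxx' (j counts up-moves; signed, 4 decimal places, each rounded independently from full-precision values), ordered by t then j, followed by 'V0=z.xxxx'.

No-arbitrage ⇒ martingale measure with p* = (R−d)/(u−d) = 0.4839.
Payoff layer (t=4): V(4,0)=0.0000, V(4,1)=0.0000, V(4,2)=0.0000, V(4,3)=14.4037, V(4,4)=42.2077
  t=3,j=0: stock 35.6191 → up 41.6744 (V=0.0000), down 30.6325 (V=0.0000). Price 0.0000; hedge Δ=0.0000, bond B=0.0000.
  t=3,j=1: stock 48.4586 → up 56.6966 (V=0.0000), down 41.6744 (V=0.0000). Price 0.0000; hedge Δ=0.0000, bond B=0.0000.
  t=3,j=2: stock 65.9262 → up 77.1337 (V=14.4037), down 56.6966 (V=0.0000). Price 6.9005; hedge Δ=0.7048, bond B=-39.5630.
  t=3,j=3: stock 89.6903 → up 104.9377 (V=42.2077), down 77.1337 (V=14.4037). Price 27.5814; hedge Δ=1.0000, bond B=-62.1089.
  t=2,j=0: stock 41.4176 → up 48.4586 (V=0.0000), down 35.6191 (V=0.0000). Price 0.0000; hedge Δ=0.0000, bond B=0.0000.
  t=2,j=1: stock 56.3472 → up 65.9262 (V=6.9005), down 48.4586 (V=0.0000). Price 3.3059; hedge Δ=0.3950, bond B=-18.9538.
  t=2,j=2: stock 76.6584 → up 89.6903 (V=27.5814), down 65.9262 (V=6.9005). Price 16.7400; hedge Δ=0.8703, bond B=-49.9726.
  t=1,j=0: stock 48.1600 → up 56.3472 (V=3.3059), down 41.4176 (V=0.0000). Price 1.5838; hedge Δ=0.2214, bond B=-9.0804.
  t=1,j=1: stock 65.5200 → up 76.6584 (V=16.7400), down 56.3472 (V=3.3059). Price 9.7092; hedge Δ=0.6614, bond B=-33.6266.
  t=0,j=0: stock 56.0000 → up 65.5200 (V=9.7092), down 48.1600 (V=1.5838). Price 5.4608; hedge Δ=0.4681, bond B=-20.7501.
Each (Δ,B) replicates both successor values, so the strategy is self-financing and V0 is arbitrage-free.

(0,0): Delta=0.4681 Bond=-20.7501
(1,0): Delta=0.2214 Bond=-9.0804
(1,1): Delta=0.6614 Bond=-33.6266
(2,0): Delta=0.0000 Bond=0.0000
(2,1): Delta=0.3950 Bond=-18.9538
(2,2): Delta=0.8703 Bond=-49.9726
(3,0): Delta=0.0000 Bond=0.0000
(3,1): Delta=0.0000 Bond=0.0000
(3,2): Delta=0.7048 Bond=-39.5630
(3,3): Delta=1.0000 Bond=-62.1089
V0=5.4608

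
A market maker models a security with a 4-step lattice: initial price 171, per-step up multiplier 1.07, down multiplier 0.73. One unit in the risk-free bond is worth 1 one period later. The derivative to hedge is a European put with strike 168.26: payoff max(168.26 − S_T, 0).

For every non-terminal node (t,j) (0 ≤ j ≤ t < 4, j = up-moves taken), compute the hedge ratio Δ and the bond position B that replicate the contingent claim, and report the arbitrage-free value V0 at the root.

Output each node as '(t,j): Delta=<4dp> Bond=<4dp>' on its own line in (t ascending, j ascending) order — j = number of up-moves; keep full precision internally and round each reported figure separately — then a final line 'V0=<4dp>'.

Under the risk-neutral measure, an up-move has probability p* = (R−d)/(u−d) = 0.7941 and values discount at R = 1.
Payoff layer (t=4): V(4,0)=119.6990, V(4,1)=97.0816, V(4,2)=63.9300, V(4,3)=15.3379, V(4,4)=0.0000
  t=3,j=0: stock 66.5219 → up 71.1784 (V=97.0816), down 48.5610 (V=119.6990). Price 101.7381; hedge Δ=-1.0000, bond B=168.2600.
  t=3,j=1: stock 97.5047 → up 104.3300 (V=63.9300), down 71.1784 (V=97.0816). Price 70.7553; hedge Δ=-1.0000, bond B=168.2600.
  t=3,j=2: stock 142.9179 → up 152.9221 (V=15.3379), down 104.3300 (V=63.9300). Price 25.3421; hedge Δ=-1.0000, bond B=168.2600.
  t=3,j=3: stock 209.4824 → up 224.1461 (V=0.0000), down 152.9221 (V=15.3379). Price 3.1578; hedge Δ=-0.2153, bond B=48.2692.
  t=2,j=0: stock 91.1259 → up 97.5047 (V=70.7553), down 66.5219 (V=101.7381). Price 77.1341; hedge Δ=-1.0000, bond B=168.2600.
  t=2,j=1: stock 133.5681 → up 142.9179 (V=25.3421), down 97.5047 (V=70.7553). Price 34.6919; hedge Δ=-1.0000, bond B=168.2600.
  t=2,j=2: stock 195.7779 → up 209.4824 (V=3.1578), down 142.9179 (V=25.3421). Price 7.7252; hedge Δ=-0.3333, bond B=72.9732.
  t=1,j=0: stock 124.8300 → up 133.5681 (V=34.6919), down 91.1259 (V=77.1341). Price 43.4300; hedge Δ=-1.0000, bond B=168.2600.
  t=1,j=1: stock 182.9700 → up 195.7779 (V=7.7252), down 133.5681 (V=34.6919). Price 13.2771; hedge Δ=-0.4335, bond B=92.5911.
  t=0,j=0: stock 171.0000 → up 182.9700 (V=13.2771), down 124.8300 (V=43.4300). Price 19.4851; hedge Δ=-0.5186, bond B=108.1700.
Each (Δ,B) replicates both successor values, so the strategy is self-financing and V0 is arbitrage-free.

(0,0): Delta=-0.5186 Bond=108.1700
(1,0): Delta=-1.0000 Bond=168.2600
(1,1): Delta=-0.4335 Bond=92.5911
(2,0): Delta=-1.0000 Bond=168.2600
(2,1): Delta=-1.0000 Bond=168.2600
(2,2): Delta=-0.3333 Bond=72.9732
(3,0): Delta=-1.0000 Bond=168.2600
(3,1): Delta=-1.0000 Bond=168.2600
(3,2): Delta=-1.0000 Bond=168.2600
(3,3): Delta=-0.2153 Bond=48.2692
V0=19.4851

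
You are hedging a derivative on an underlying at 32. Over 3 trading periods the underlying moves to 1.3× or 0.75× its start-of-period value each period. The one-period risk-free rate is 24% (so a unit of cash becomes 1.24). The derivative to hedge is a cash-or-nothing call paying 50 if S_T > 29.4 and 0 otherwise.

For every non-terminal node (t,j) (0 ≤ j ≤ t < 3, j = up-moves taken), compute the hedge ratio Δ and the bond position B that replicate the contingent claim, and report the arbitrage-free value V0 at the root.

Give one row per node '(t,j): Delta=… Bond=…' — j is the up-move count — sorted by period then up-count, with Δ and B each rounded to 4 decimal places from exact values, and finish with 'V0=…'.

No-arbitrage ⇒ martingale measure with p* = (R−d)/(u−d) = 0.8909.
Terminal payoffs: V(3,0)=0.0000, V(3,1)=0.0000, V(3,2)=50.0000, V(3,3)=50.0000
Node (2,0) S=18.0000: V=(p*·0.0000+(1−p*)·0.0000)/1.24=0.0000; Δ=(0.0000−0.0000)/(23.4000−13.5000)=0.0000; B=V−Δ·S=0.0000
Node (2,1) S=31.2000: V=(p*·50.0000+(1−p*)·0.0000)/1.24=35.9238; Δ=(50.0000−0.0000)/(40.5600−23.4000)=2.9138; B=V−Δ·S=-54.9853
Node (2,2) S=54.0800: V=(p*·50.0000+(1−p*)·50.0000)/1.24=40.3226; Δ=(50.0000−50.0000)/(70.3040−40.5600)=0.0000; B=V−Δ·S=40.3226
Node (1,0) S=24.0000: V=(p*·35.9238+(1−p*)·0.0000)/1.24=25.8103; Δ=(35.9238−0.0000)/(31.2000−18.0000)=2.7215; B=V−Δ·S=-39.5056
Node (1,1) S=41.6000: V=(p*·40.3226+(1−p*)·35.9238)/1.24=32.1312; Δ=(40.3226−35.9238)/(54.0800−31.2000)=0.1923; B=V−Δ·S=24.1333
Node (0,0) S=32.0000: V=(p*·32.1312+(1−p*)·25.8103)/1.24=25.3562; Δ=(32.1312−25.8103)/(41.6000−24.0000)=0.3591; B=V−Δ·S=13.8636
Root portfolio cost Δ·32+B reproduces V0=25.3562.

(0,0): Delta=0.3591 Bond=13.8636
(1,0): Delta=2.7215 Bond=-39.5056
(1,1): Delta=0.1923 Bond=24.1333
(2,0): Delta=0.0000 Bond=0.0000
(2,1): Delta=2.9138 Bond=-54.9853
(2,2): Delta=0.0000 Bond=40.3226
V0=25.3562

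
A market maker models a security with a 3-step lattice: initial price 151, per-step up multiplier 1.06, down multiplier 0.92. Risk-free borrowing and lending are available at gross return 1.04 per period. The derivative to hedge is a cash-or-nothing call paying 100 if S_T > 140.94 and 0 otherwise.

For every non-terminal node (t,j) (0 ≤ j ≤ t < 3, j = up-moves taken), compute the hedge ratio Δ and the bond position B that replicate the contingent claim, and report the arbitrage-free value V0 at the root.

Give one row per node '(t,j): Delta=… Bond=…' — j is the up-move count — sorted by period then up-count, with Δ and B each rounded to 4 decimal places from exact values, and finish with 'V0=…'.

Under the risk-neutral measure, an up-move has probability p* = (R−d)/(u−d) = 0.8571 and values discount at R = 1.04.
Terminal payoffs: V(3,0)=0.0000, V(3,1)=0.0000, V(3,2)=100.0000, V(3,3)=100.0000
  t=2,j=0: stock 127.8064 → up 135.4748 (V=0.0000), down 117.5819 (V=0.0000). Price 0.0000; hedge Δ=0.0000, bond B=0.0000.
  t=2,j=1: stock 147.2552 → up 156.0905 (V=100.0000), down 135.4748 (V=0.0000). Price 82.4176; hedge Δ=4.8507, bond B=-631.8681.
  t=2,j=2: stock 169.6636 → up 179.8434 (V=100.0000), down 156.0905 (V=100.0000). Price 96.1538; hedge Δ=0.0000, bond B=96.1538.
  t=1,j=0: stock 138.9200 → up 147.2552 (V=82.4176), down 127.8064 (V=0.0000). Price 67.9266; hedge Δ=4.2377, bond B=-520.7704.
  t=1,j=1: stock 160.0600 → up 169.6636 (V=96.1538), down 147.2552 (V=82.4176). Price 90.5688; hedge Δ=0.6130, bond B=-7.5474.
  t=0,j=0: stock 151.0000 → up 160.0600 (V=90.5688), down 138.9200 (V=67.9266). Price 83.9752; hedge Δ=1.0711, bond B=-77.7548.
The time-0 hedge costs 83.9752, which is the no-arbitrage price.

(0,0): Delta=1.0711 Bond=-77.7548
(1,0): Delta=4.2377 Bond=-520.7704
(1,1): Delta=0.6130 Bond=-7.5474
(2,0): Delta=0.0000 Bond=0.0000
(2,1): Delta=4.8507 Bond=-631.8681
(2,2): Delta=0.0000 Bond=96.1538
V0=83.9752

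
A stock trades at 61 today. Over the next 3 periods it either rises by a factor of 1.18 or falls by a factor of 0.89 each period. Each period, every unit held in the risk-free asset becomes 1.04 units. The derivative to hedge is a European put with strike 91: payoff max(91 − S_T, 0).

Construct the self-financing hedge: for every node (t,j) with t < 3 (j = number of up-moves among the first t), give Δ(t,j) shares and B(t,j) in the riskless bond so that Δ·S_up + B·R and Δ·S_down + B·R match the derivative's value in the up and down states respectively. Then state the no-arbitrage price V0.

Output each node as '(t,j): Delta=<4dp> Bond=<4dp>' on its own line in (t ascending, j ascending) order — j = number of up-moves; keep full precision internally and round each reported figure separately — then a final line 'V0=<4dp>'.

The replicating-portfolio and risk-neutral prices coincide; use p* = (1.04−0.89)/(1.18−0.89) = 0.5172 for the latter.
Payoff layer (t=3): V(3,0)=47.9969, V(3,1)=33.9846, V(3,2)=15.4066, V(3,3)=0.0000
  t=2,j=0: stock 48.3181 → up 57.0154 (V=33.9846), down 43.0031 (V=47.9969). Price 39.1819; hedge Δ=-1.0000, bond B=87.5000.
  t=2,j=1: stock 64.0622 → up 75.5934 (V=15.4066), down 57.0154 (V=33.9846). Price 23.4378; hedge Δ=-1.0000, bond B=87.5000.
  t=2,j=2: stock 84.9364 → up 100.2250 (V=0.0000), down 75.5934 (V=15.4066). Price 7.1516; hedge Δ=-0.6255, bond B=60.2778.
  t=1,j=0: stock 54.2900 → up 64.0622 (V=23.4378), down 48.3181 (V=39.1819). Price 29.8446; hedge Δ=-1.0000, bond B=84.1346.
  t=1,j=1: stock 71.9800 → up 84.9364 (V=7.1516), down 64.0622 (V=23.4378). Price 14.4364; hedge Δ=-0.7802, bond B=70.5957.
  t=0,j=0: stock 61.0000 → up 71.9800 (V=14.4364), down 54.2900 (V=29.8446). Price 21.0335; hedge Δ=-0.8710, bond B=74.1651.
Check: Δ(0,0)·S0 + B(0,0) = 21.0335 = V0.

(0,0): Delta=-0.8710 Bond=74.1651
(1,0): Delta=-1.0000 Bond=84.1346
(1,1): Delta=-0.7802 Bond=70.5957
(2,0): Delta=-1.0000 Bond=87.5000
(2,1): Delta=-1.0000 Bond=87.5000
(2,2): Delta=-0.6255 Bond=60.2778
V0=21.0335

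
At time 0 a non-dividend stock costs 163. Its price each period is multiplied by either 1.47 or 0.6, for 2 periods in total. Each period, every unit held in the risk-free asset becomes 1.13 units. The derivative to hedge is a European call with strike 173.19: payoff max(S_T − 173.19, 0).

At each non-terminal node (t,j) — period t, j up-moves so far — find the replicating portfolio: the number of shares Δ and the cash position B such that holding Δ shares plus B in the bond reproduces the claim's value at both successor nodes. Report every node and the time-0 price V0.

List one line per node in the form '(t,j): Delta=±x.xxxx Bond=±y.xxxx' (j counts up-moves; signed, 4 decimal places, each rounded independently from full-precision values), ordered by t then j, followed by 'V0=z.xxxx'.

Since d<R<u, set p* = (R−d)/(u−d) = 0.6092; price each node as the discounted p*-expectation of its children.
Terminal payoffs: V(2,0)=0.0000, V(2,1)=0.0000, V(2,2)=179.0367
  t=1,j=0: stock 97.8000 → up 143.7660 (V=0.0000), down 58.6800 (V=0.0000). Price 0.0000; hedge Δ=0.0000, bond B=0.0000.
  t=1,j=1: stock 239.6100 → up 352.2267 (V=179.0367), down 143.7660 (V=0.0000). Price 96.5206; hedge Δ=0.8589, bond B=-109.2687.
  t=0,j=0: stock 163.0000 → up 239.6100 (V=96.5206), down 97.8000 (V=0.0000). Price 52.0353; hedge Δ=0.6806, bond B=-58.9079.
Check: Δ(0,0)·S0 + B(0,0) = 52.0353 = V0.

(0,0): Delta=0.6806 Bond=-58.9079
(1,0): Delta=0.0000 Bond=0.0000
(1,1): Delta=0.8589 Bond=-109.2687
V0=52.0353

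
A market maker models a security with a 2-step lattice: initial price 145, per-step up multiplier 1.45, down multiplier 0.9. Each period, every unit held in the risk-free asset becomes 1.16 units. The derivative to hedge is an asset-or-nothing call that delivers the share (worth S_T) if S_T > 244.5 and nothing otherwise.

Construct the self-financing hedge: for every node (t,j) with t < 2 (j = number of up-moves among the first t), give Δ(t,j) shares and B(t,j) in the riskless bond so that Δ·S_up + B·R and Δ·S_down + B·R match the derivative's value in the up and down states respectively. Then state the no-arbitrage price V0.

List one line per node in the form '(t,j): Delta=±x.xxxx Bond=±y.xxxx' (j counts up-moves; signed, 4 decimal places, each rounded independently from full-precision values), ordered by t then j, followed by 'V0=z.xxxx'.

(0,0): Delta=1.5579 Bond=-175.2583
(1,0): Delta=0.0000 Bond=0.0000
(1,1): Delta=2.6364 Bond=-430.0568
V0=50.6302

No-arbitrage ⇒ martingale measure with p* = (R−d)/(u−d) = 0.4727.
Payoff layer (t=2): V(2,0)=0.0000, V(2,1)=0.0000, V(2,2)=304.8625
Node (1,0) S=130.5000: V=(p*·0.0000+(1−p*)·0.0000)/1.16=0.0000; Δ=(0.0000−0.0000)/(189.2250−117.4500)=0.0000; B=V−Δ·S=0.0000
Node (1,1) S=210.2500: V=(p*·304.8625+(1−p*)·0.0000)/1.16=124.2386; Δ=(304.8625−0.0000)/(304.8625−189.2250)=2.6364; B=V−Δ·S=-430.0568
Node (0,0) S=145.0000: V=(p*·124.2386+(1−p*)·0.0000)/1.16=50.6302; Δ=(124.2386−0.0000)/(210.2500−130.5000)=1.5579; B=V−Δ·S=-175.2583
The time-0 hedge costs 50.6302, which is the no-arbitrage price.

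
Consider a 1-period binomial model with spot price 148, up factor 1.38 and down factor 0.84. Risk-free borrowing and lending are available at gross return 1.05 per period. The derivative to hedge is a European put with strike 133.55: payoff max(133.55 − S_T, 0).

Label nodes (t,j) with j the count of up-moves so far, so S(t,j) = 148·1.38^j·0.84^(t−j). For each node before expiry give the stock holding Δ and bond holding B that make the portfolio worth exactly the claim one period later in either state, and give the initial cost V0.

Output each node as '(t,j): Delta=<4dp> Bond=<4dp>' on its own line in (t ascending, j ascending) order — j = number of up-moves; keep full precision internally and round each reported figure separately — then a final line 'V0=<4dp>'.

No-arbitrage ⇒ martingale measure with p* = (R−d)/(u−d) = 0.3889.
Terminal values V(1,·): V(1,0)=9.2300, V(1,1)=0.0000
  t=0,j=0: stock 148.0000 → up 204.2400 (V=0.0000), down 124.3200 (V=9.2300). Price 5.3720; hedge Δ=-0.1155, bond B=22.4646.
Self-financing check: at every node Δ·S+B equals the discounted successor values.

(0,0): Delta=-0.1155 Bond=22.4646
V0=5.3720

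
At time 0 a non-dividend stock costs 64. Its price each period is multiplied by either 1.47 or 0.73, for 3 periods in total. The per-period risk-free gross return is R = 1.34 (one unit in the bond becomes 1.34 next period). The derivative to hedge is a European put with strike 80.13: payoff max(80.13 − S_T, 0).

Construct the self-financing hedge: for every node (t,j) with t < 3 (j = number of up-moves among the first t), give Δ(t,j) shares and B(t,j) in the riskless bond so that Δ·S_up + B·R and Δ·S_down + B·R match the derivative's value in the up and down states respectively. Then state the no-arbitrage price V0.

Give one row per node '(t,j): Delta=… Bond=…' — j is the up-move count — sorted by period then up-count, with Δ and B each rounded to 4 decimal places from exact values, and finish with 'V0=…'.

(0,0): Delta=-0.1113 Bond=8.2001
(1,0): Delta=-0.6294 Bond=35.1936
(1,1): Delta=-0.0565 Bond=5.8295
(2,0): Delta=-1.0000 Bond=59.7985
(2,1): Delta=-0.5902 Bond=44.4658
(2,2): Delta=0.0000 Bond=0.0000
V0=1.0759

Since d<R<u, set p* = (R−d)/(u−d) = 0.8243; price each node as the discounted p*-expectation of its children.
Terminal payoffs: V(3,0)=55.2329, V(3,1)=29.9948, V(3,2)=0.0000, V(3,3)=0.0000
  t=2,j=0: stock 34.1056 → up 50.1352 (V=29.9948), down 24.8971 (V=55.2329). Price 25.6929; hedge Δ=-1.0000, bond B=59.7985.
  t=2,j=1: stock 68.6784 → up 100.9572 (V=0.0000), down 50.1352 (V=29.9948). Price 3.9324; hedge Δ=-0.5902, bond B=44.4658.
  t=2,j=2: stock 138.2976 → up 203.2975 (V=0.0000), down 100.9572 (V=0.0000). Price 0.0000; hedge Δ=0.0000, bond B=0.0000.
  t=1,j=0: stock 46.7200 → up 68.6784 (V=3.9324), down 34.1056 (V=25.6929). Price 5.7874; hedge Δ=-0.6294, bond B=35.1936.
  t=1,j=1: stock 94.0800 → up 138.2976 (V=0.0000), down 68.6784 (V=3.9324). Price 0.5155; hedge Δ=-0.0565, bond B=5.8295.
  t=0,j=0: stock 64.0000 → up 94.0800 (V=0.5155), down 46.7200 (V=5.7874). Price 1.0759; hedge Δ=-0.1113, bond B=8.2001.
Root portfolio cost Δ·64+B reproduces V0=1.0759.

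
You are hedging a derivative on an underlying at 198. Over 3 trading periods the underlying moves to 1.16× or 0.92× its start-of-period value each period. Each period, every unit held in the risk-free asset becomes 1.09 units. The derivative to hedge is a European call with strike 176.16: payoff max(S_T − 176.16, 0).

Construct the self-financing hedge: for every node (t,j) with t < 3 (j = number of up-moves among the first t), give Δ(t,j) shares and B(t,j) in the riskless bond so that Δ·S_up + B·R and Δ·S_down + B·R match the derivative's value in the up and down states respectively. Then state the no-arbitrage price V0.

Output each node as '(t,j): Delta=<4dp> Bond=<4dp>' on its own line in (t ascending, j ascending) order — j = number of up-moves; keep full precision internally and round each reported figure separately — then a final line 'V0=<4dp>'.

The replicating-portfolio and risk-neutral prices coincide; use p* = (1.09−0.92)/(1.16−0.92) = 0.7083 for the latter.
Terminal values V(3,·): V(3,0)=0.0000, V(3,1)=18.2412, V(3,2)=68.9545, V(3,3)=132.8974
  t=2,j=0: stock 167.5872 → up 194.4012 (V=18.2412), down 154.1802 (V=0.0000). Price 11.8540; hedge Δ=0.4535, bond B=-64.1508.
  t=2,j=1: stock 211.3056 → up 245.1145 (V=68.9545), down 194.4012 (V=18.2412). Price 49.6909; hedge Δ=1.0000, bond B=-161.6147.
  t=2,j=2: stock 266.4288 → up 309.0574 (V=132.8974), down 245.1145 (V=68.9545). Price 104.8141; hedge Δ=1.0000, bond B=-161.6147.
  t=1,j=0: stock 182.1600 → up 211.3056 (V=49.6909), down 167.5872 (V=11.8540). Price 35.4634; hedge Δ=0.8655, bond B=-122.1906.
  t=1,j=1: stock 229.6800 → up 266.4288 (V=104.8141), down 211.3056 (V=49.6909). Price 81.4097; hedge Δ=1.0000, bond B=-148.2703.
  t=0,j=0: stock 198.0000 → up 229.6800 (V=81.4097), down 182.1600 (V=35.4634). Price 62.3933; hedge Δ=0.9669, bond B=-129.0493.
Each (Δ,B) replicates both successor values, so the strategy is self-financing and V0 is arbitrage-free.

(0,0): Delta=0.9669 Bond=-129.0493
(1,0): Delta=0.8655 Bond=-122.1906
(1,1): Delta=1.0000 Bond=-148.2703
(2,0): Delta=0.4535 Bond=-64.1508
(2,1): Delta=1.0000 Bond=-161.6147
(2,2): Delta=1.0000 Bond=-161.6147
V0=62.3933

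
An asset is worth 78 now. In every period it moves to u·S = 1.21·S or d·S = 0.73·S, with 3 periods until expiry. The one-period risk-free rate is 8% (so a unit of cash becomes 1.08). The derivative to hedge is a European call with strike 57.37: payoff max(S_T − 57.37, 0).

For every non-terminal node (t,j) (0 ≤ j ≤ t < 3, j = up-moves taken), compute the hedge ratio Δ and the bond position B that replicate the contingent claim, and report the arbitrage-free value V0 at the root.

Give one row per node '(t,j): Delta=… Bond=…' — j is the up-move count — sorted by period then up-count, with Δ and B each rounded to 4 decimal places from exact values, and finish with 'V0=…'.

The replicating-portfolio and risk-neutral prices coincide; use p* = (1.08−0.73)/(1.21−0.73) = 0.7292 for the latter.
Terminal payoffs: V(3,0)=0.0000, V(3,1)=0.0000, V(3,2)=25.9959, V(3,3)=80.8118
  t=2,j=0: stock 41.5662 → up 50.2951 (V=0.0000), down 30.3433 (V=0.0000). Price 0.0000; hedge Δ=0.0000, bond B=0.0000.
  t=2,j=1: stock 68.8974 → up 83.3659 (V=25.9959), down 50.2951 (V=0.0000). Price 17.5512; hedge Δ=0.7861, bond B=-36.6068.
  t=2,j=2: stock 114.1998 → up 138.1818 (V=80.8118), down 83.3659 (V=25.9959). Price 61.0794; hedge Δ=1.0000, bond B=-53.1204.
  t=1,j=0: stock 56.9400 → up 68.8974 (V=17.5512), down 41.5662 (V=0.0000). Price 11.8498; hedge Δ=0.6422, bond B=-24.7153.
  t=1,j=1: stock 94.3800 → up 114.1998 (V=61.0794), down 68.8974 (V=17.5512). Price 45.6394; hedge Δ=0.9608, bond B=-45.0444.
  t=0,j=0: stock 78.0000 → up 94.3800 (V=45.6394), down 56.9400 (V=11.8498). Price 33.7852; hedge Δ=0.9025, bond B=-36.6098.
Check: Δ(0,0)·S0 + B(0,0) = 33.7852 = V0.

(0,0): Delta=0.9025 Bond=-36.6098
(1,0): Delta=0.6422 Bond=-24.7153
(1,1): Delta=0.9608 Bond=-45.0444
(2,0): Delta=0.0000 Bond=0.0000
(2,1): Delta=0.7861 Bond=-36.6068
(2,2): Delta=1.0000 Bond=-53.1204
V0=33.7852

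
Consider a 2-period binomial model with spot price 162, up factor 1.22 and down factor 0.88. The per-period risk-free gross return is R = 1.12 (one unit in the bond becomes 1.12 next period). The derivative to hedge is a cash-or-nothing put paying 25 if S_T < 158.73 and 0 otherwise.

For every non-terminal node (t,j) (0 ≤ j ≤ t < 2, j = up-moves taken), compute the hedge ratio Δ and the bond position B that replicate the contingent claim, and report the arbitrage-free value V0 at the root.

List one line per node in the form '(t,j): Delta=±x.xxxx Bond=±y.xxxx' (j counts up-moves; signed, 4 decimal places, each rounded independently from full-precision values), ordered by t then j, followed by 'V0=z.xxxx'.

The replicating-portfolio and risk-neutral prices coincide; use p* = (1.12−0.88)/(1.22−0.88) = 0.7059 for the latter.
Payoff layer (t=2): V(2,0)=25.0000, V(2,1)=0.0000, V(2,2)=0.0000
(1,0): S=142.5600. Δ = (V_up−V_dn)/(S_up−S_dn) = (0.0000−25.0000)/(173.9232−125.4528) = -0.5158. V = [p*·0.0000 + (1−p*)·25.0000]/1.12 = 6.5651. B = V − Δ·S = 80.0945.
(1,1): S=197.6400. Δ = (V_up−V_dn)/(S_up−S_dn) = (0.0000−0.0000)/(241.1208−173.9232) = 0.0000. V = [p*·0.0000 + (1−p*)·0.0000]/1.12 = 0.0000. B = V − Δ·S = 0.0000.
(0,0): S=162.0000. Δ = (V_up−V_dn)/(S_up−S_dn) = (0.0000−6.5651)/(197.6400−142.5600) = -0.1192. V = [p*·0.0000 + (1−p*)·6.5651]/1.12 = 1.7240. B = V − Δ·S = 21.0332.
Self-financing check: at every node Δ·S+B equals the discounted successor values.

(0,0): Delta=-0.1192 Bond=21.0332
(1,0): Delta=-0.5158 Bond=80.0945
(1,1): Delta=0.0000 Bond=0.0000
V0=1.7240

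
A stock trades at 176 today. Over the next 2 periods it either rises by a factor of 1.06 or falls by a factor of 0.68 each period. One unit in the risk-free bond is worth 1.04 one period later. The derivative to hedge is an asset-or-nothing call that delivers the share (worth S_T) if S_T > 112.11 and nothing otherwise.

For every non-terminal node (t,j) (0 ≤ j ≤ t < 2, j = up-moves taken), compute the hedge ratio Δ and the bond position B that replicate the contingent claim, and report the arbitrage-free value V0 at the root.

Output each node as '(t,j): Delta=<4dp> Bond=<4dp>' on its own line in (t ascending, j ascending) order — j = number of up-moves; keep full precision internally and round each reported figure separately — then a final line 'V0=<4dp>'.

(0,0): Delta=1.0616 Bond=-11.0467
(1,0): Delta=2.7895 Bond=-218.2828
(1,1): Delta=1.0000 Bond=0.0000
V0=175.7916

The replicating-portfolio and risk-neutral prices coincide; use p* = (1.04−0.68)/(1.06−0.68) = 0.9474 for the latter.
At expiry t=2: V(2,0)=0.0000, V(2,1)=126.8608, V(2,2)=197.7536
Node (1,0) S=119.6800: V=(p*·126.8608+(1−p*)·0.0000)/1.04=115.5615; Δ=(126.8608−0.0000)/(126.8608−81.3824)=2.7895; B=V−Δ·S=-218.2828
Node (1,1) S=186.5600: V=(p*·197.7536+(1−p*)·126.8608)/1.04=186.5600; Δ=(197.7536−126.8608)/(197.7536−126.8608)=1.0000; B=V−Δ·S=0.0000
Node (0,0) S=176.0000: V=(p*·186.5600+(1−p*)·115.5615)/1.04=175.7916; Δ=(186.5600−115.5615)/(186.5600−119.6800)=1.0616; B=V−Δ·S=-11.0467
Root portfolio cost Δ·176+B reproduces V0=175.7916.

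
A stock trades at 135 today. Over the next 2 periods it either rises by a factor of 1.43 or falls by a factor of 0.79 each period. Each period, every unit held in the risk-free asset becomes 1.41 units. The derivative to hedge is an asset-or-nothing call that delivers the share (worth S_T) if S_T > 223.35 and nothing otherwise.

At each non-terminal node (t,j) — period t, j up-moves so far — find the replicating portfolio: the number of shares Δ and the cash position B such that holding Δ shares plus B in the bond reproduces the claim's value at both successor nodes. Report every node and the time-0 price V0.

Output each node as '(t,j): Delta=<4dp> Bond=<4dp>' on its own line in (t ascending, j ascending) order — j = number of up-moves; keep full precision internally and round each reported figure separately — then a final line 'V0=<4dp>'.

(0,0): Delta=2.1953 Bond=-166.0452
(1,0): Delta=0.0000 Bond=0.0000
(1,1): Delta=2.2344 Bond=-241.6762
V0=130.3140

Risk-neutral probability p* = (R−d)/(u−d) = (1.41−0.79)/(1.43−0.79) = 0.9688.
At expiry t=2: V(2,0)=0.0000, V(2,1)=0.0000, V(2,2)=276.0615
Node (1,0) S=106.6500: V=(p*·0.0000+(1−p*)·0.0000)/1.41=0.0000; Δ=(0.0000−0.0000)/(152.5095−84.2535)=0.0000; B=V−Δ·S=0.0000
Node (1,1) S=193.0500: V=(p*·276.0615+(1−p*)·0.0000)/1.41=189.6699; Δ=(276.0615−0.0000)/(276.0615−152.5095)=2.2344; B=V−Δ·S=-241.6762
Node (0,0) S=135.0000: V=(p*·189.6699+(1−p*)·0.0000)/1.41=130.3140; Δ=(189.6699−0.0000)/(193.0500−106.6500)=2.1953; B=V−Δ·S=-166.0452
Root portfolio cost Δ·135+B reproduces V0=130.3140.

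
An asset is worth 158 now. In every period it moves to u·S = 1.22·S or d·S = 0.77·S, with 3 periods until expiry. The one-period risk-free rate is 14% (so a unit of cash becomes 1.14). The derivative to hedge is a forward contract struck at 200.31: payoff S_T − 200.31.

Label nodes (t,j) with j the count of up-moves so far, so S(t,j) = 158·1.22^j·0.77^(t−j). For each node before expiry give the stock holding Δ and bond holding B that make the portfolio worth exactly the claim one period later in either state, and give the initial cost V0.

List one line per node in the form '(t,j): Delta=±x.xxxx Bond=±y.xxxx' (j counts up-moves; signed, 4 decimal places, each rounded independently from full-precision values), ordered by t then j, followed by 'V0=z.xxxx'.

Risk-neutral probability p* = (R−d)/(u−d) = (1.14−0.77)/(1.22−0.77) = 0.8222.
Terminal payoffs: V(3,0)=-128.1778, V(3,1)=-86.0226, V(3,2)=-19.2313, V(3,3)=86.5940
Node (2,0) S=93.6782: V=(p*·-86.0226+(1−p*)·-128.1778)/1.14=-82.0323; Δ=(-86.0226−-128.1778)/(114.2874−72.1322)=1.0000; B=V−Δ·S=-175.7105
Node (2,1) S=148.4252: V=(p*·-19.2313+(1−p*)·-86.0226)/1.14=-27.2853; Δ=(-19.2313−-86.0226)/(181.0787−114.2874)=1.0000; B=V−Δ·S=-175.7105
Node (2,2) S=235.1672: V=(p*·86.5940+(1−p*)·-19.2313)/1.14=59.4567; Δ=(86.5940−-19.2313)/(286.9040−181.0787)=1.0000; B=V−Δ·S=-175.7105
Node (1,0) S=121.6600: V=(p*·-27.2853+(1−p*)·-82.0323)/1.14=-32.4720; Δ=(-27.2853−-82.0323)/(148.4252−93.6782)=1.0000; B=V−Δ·S=-154.1320
Node (1,1) S=192.7600: V=(p*·59.4567+(1−p*)·-27.2853)/1.14=38.6280; Δ=(59.4567−-27.2853)/(235.1672−148.4252)=1.0000; B=V−Δ·S=-154.1320
Node (0,0) S=158.0000: V=(p*·38.6280+(1−p*)·-32.4720)/1.14=22.7965; Δ=(38.6280−-32.4720)/(192.7600−121.6600)=1.0000; B=V−Δ·S=-135.2035
Self-financing check: at every node Δ·S+B equals the discounted successor values.

(0,0): Delta=1.0000 Bond=-135.2035
(1,0): Delta=1.0000 Bond=-154.1320
(1,1): Delta=1.0000 Bond=-154.1320
(2,0): Delta=1.0000 Bond=-175.7105
(2,1): Delta=1.0000 Bond=-175.7105
(2,2): Delta=1.0000 Bond=-175.7105
V0=22.7965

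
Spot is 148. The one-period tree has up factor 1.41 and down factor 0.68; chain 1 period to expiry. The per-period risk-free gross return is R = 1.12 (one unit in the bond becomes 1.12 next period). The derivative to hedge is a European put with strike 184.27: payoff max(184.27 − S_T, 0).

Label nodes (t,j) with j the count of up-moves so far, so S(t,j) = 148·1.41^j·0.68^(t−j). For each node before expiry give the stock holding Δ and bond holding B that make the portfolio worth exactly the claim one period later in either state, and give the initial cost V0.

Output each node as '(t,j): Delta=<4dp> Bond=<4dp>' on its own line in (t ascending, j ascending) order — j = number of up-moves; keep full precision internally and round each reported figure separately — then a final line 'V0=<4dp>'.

(0,0): Delta=-0.7741 Bond=144.2249
V0=29.6633

Risk-neutral probability p* = (R−d)/(u−d) = (1.12−0.68)/(1.41−0.68) = 0.6027.
Terminal values V(1,·): V(1,0)=83.6300, V(1,1)=0.0000
Node (0,0) S=148.0000: V=(p*·0.0000+(1−p*)·83.6300)/1.12=29.6633; Δ=(0.0000−83.6300)/(208.6800−100.6400)=-0.7741; B=V−Δ·S=144.2249
Each (Δ,B) replicates both successor values, so the strategy is self-financing and V0 is arbitrage-free.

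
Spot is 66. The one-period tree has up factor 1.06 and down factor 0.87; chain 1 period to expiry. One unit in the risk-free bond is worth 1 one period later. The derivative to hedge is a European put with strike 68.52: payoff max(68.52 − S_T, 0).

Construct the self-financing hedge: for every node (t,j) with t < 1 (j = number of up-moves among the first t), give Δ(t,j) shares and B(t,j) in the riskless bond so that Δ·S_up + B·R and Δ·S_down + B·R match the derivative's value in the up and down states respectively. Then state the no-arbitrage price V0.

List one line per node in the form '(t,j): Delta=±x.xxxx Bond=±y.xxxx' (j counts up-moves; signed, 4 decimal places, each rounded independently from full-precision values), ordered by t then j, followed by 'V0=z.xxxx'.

Since d<R<u, set p* = (R−d)/(u−d) = 0.6842; price each node as the discounted p*-expectation of its children.
Payoff layer (t=1): V(1,0)=11.1000, V(1,1)=0.0000
  t=0,j=0: stock 66.0000 → up 69.9600 (V=0.0000), down 57.4200 (V=11.1000). Price 3.5053; hedge Δ=-0.8852, bond B=61.9263.
Check: Δ(0,0)·S0 + B(0,0) = 3.5053 = V0.

(0,0): Delta=-0.8852 Bond=61.9263
V0=3.5053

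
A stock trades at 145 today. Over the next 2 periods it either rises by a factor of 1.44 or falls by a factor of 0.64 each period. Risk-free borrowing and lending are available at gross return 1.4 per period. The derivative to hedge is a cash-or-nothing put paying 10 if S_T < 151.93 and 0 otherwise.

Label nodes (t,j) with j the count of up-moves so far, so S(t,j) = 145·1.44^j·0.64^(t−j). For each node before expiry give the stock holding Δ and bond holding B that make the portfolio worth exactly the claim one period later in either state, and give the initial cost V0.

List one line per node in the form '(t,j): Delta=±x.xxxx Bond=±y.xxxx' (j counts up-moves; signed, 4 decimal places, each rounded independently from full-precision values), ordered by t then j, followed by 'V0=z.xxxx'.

Under the risk-neutral measure, an up-move has probability p* = (R−d)/(u−d) = 0.9500 and values discount at R = 1.4.
At expiry t=2: V(2,0)=10.0000, V(2,1)=10.0000, V(2,2)=0.0000
  t=1,j=0: stock 92.8000 → up 133.6320 (V=10.0000), down 59.3920 (V=10.0000). Price 7.1429; hedge Δ=0.0000, bond B=7.1429.
  t=1,j=1: stock 208.8000 → up 300.6720 (V=0.0000), down 133.6320 (V=10.0000). Price 0.3571; hedge Δ=-0.0599, bond B=12.8571.
  t=0,j=0: stock 145.0000 → up 208.8000 (V=0.3571), down 92.8000 (V=7.1429). Price 0.4974; hedge Δ=-0.0585, bond B=8.9796.
Self-financing check: at every node Δ·S+B equals the discounted successor values.

(0,0): Delta=-0.0585 Bond=8.9796
(1,0): Delta=0.0000 Bond=7.1429
(1,1): Delta=-0.0599 Bond=12.8571
V0=0.4974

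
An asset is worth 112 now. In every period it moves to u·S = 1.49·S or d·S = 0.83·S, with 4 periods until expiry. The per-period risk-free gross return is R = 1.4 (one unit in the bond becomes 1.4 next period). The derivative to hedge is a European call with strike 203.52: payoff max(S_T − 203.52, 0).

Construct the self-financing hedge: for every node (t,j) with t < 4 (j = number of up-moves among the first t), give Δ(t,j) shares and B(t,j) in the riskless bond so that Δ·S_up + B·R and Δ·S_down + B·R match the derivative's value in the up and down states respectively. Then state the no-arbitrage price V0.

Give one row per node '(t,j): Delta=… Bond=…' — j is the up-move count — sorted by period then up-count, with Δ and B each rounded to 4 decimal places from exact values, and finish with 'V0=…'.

(0,0): Delta=0.9330 Bond=-44.5130
(1,0): Delta=0.6450 Bond=-35.5460
(1,1): Delta=0.9583 Bond=-66.5454
(2,0): Delta=0.0000 Bond=0.0000
(2,1): Delta=0.7017 Bond=-57.6219
(2,2): Delta=0.9809 Bond=-98.7754
(3,0): Delta=0.0000 Bond=0.0000
(3,1): Delta=0.0000 Bond=0.0000
(3,2): Delta=0.7634 Bond=-93.4082
(3,3): Delta=1.0000 Bond=-145.3714
V0=59.9801

No-arbitrage ⇒ martingale measure with p* = (R−d)/(u−d) = 0.8636.
Terminal payoffs: V(4,0)=0.0000, V(4,1)=0.0000, V(4,2)=0.0000, V(4,3)=103.9869, V(4,4)=348.5105
  t=3,j=0: stock 64.0401 → up 95.4198 (V=0.0000), down 53.1533 (V=0.0000). Price 0.0000; hedge Δ=0.0000, bond B=0.0000.
  t=3,j=1: stock 114.9636 → up 171.2958 (V=0.0000), down 95.4198 (V=0.0000). Price 0.0000; hedge Δ=0.0000, bond B=0.0000.
  t=3,j=2: stock 206.3805 → up 307.5069 (V=103.9869), down 171.2958 (V=0.0000). Price 64.1478; hedge Δ=0.7634, bond B=-93.4082.
  t=3,j=3: stock 370.4903 → up 552.0305 (V=348.5105), down 307.5069 (V=103.9869). Price 225.1189; hedge Δ=1.0000, bond B=-145.3714.
  t=2,j=0: stock 77.1568 → up 114.9636 (V=0.0000), down 64.0401 (V=0.0000). Price 0.0000; hedge Δ=0.0000, bond B=0.0000.
  t=2,j=1: stock 138.5104 → up 206.3805 (V=64.1478), down 114.9636 (V=0.0000). Price 39.5717; hedge Δ=0.7017, bond B=-57.6219.
  t=2,j=2: stock 248.6512 → up 370.4903 (V=225.1189), down 206.3805 (V=64.1478). Price 145.1202; hedge Δ=0.9809, bond B=-98.7754.
  t=1,j=0: stock 92.9600 → up 138.5104 (V=39.5717), down 77.1568 (V=0.0000). Price 24.4111; hedge Δ=0.6450, bond B=-35.5460.
  t=1,j=1: stock 166.8800 → up 248.6512 (V=145.1202), down 138.5104 (V=39.5717). Price 93.3766; hedge Δ=0.9583, bond B=-66.5454.
  t=0,j=0: stock 112.0000 → up 166.8800 (V=93.3766), down 92.9600 (V=24.4111). Price 59.9801; hedge Δ=0.9330, bond B=-44.5130.
Self-financing check: at every node Δ·S+B equals the discounted successor values.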